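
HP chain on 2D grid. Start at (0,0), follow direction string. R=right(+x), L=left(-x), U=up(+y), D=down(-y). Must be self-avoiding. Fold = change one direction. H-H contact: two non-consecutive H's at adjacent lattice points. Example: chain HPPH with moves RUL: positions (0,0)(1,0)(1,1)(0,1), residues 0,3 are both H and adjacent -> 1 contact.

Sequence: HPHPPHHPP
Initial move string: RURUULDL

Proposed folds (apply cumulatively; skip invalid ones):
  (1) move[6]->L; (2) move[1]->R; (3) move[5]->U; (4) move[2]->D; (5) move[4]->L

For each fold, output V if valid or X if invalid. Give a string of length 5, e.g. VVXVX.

Initial: RURUULDL -> [(0, 0), (1, 0), (1, 1), (2, 1), (2, 2), (2, 3), (1, 3), (1, 2), (0, 2)]
Fold 1: move[6]->L => RURUULLL VALID
Fold 2: move[1]->R => RRRUULLL VALID
Fold 3: move[5]->U => RRRUUULL VALID
Fold 4: move[2]->D => RRDUUULL INVALID (collision), skipped
Fold 5: move[4]->L => RRRULULL VALID

Answer: VVVXV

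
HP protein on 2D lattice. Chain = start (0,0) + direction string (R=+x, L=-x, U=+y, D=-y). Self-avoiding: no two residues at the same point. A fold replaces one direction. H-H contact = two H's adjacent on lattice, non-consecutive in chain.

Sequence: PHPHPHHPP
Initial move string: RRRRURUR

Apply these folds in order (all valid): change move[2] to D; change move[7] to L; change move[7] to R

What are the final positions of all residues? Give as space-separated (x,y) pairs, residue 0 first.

Answer: (0,0) (1,0) (2,0) (2,-1) (3,-1) (3,0) (4,0) (4,1) (5,1)

Derivation:
Initial moves: RRRRURUR
Fold: move[2]->D => RRDRURUR (positions: [(0, 0), (1, 0), (2, 0), (2, -1), (3, -1), (3, 0), (4, 0), (4, 1), (5, 1)])
Fold: move[7]->L => RRDRURUL (positions: [(0, 0), (1, 0), (2, 0), (2, -1), (3, -1), (3, 0), (4, 0), (4, 1), (3, 1)])
Fold: move[7]->R => RRDRURUR (positions: [(0, 0), (1, 0), (2, 0), (2, -1), (3, -1), (3, 0), (4, 0), (4, 1), (5, 1)])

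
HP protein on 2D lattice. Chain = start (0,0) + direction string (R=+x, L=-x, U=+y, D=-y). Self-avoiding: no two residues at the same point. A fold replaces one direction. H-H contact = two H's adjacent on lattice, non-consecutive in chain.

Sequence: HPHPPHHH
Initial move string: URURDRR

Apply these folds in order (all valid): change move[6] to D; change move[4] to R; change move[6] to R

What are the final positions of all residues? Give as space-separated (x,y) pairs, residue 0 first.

Initial moves: URURDRR
Fold: move[6]->D => URURDRD (positions: [(0, 0), (0, 1), (1, 1), (1, 2), (2, 2), (2, 1), (3, 1), (3, 0)])
Fold: move[4]->R => URURRRD (positions: [(0, 0), (0, 1), (1, 1), (1, 2), (2, 2), (3, 2), (4, 2), (4, 1)])
Fold: move[6]->R => URURRRR (positions: [(0, 0), (0, 1), (1, 1), (1, 2), (2, 2), (3, 2), (4, 2), (5, 2)])

Answer: (0,0) (0,1) (1,1) (1,2) (2,2) (3,2) (4,2) (5,2)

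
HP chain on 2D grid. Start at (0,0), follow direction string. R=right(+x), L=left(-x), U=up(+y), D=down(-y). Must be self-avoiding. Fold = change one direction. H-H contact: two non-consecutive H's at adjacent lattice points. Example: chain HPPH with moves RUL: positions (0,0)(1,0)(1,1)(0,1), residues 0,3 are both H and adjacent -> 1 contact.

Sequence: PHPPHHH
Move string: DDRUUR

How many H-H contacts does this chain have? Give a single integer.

Positions: [(0, 0), (0, -1), (0, -2), (1, -2), (1, -1), (1, 0), (2, 0)]
H-H contact: residue 1 @(0,-1) - residue 4 @(1, -1)

Answer: 1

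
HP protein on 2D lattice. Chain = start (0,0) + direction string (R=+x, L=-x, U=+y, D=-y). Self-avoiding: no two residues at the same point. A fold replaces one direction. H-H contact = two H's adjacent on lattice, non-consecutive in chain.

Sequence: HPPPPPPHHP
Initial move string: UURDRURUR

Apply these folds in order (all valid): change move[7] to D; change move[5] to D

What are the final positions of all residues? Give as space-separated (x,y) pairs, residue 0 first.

Initial moves: UURDRURUR
Fold: move[7]->D => UURDRURDR (positions: [(0, 0), (0, 1), (0, 2), (1, 2), (1, 1), (2, 1), (2, 2), (3, 2), (3, 1), (4, 1)])
Fold: move[5]->D => UURDRDRDR (positions: [(0, 0), (0, 1), (0, 2), (1, 2), (1, 1), (2, 1), (2, 0), (3, 0), (3, -1), (4, -1)])

Answer: (0,0) (0,1) (0,2) (1,2) (1,1) (2,1) (2,0) (3,0) (3,-1) (4,-1)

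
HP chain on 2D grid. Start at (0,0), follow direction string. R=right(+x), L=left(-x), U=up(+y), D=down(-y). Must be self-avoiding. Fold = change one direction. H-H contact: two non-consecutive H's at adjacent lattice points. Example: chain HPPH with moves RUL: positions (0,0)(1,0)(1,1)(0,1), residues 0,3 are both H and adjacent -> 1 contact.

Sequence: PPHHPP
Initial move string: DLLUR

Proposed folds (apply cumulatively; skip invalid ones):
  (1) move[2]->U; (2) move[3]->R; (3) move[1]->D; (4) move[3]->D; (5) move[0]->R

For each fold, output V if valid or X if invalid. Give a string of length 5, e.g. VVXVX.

Initial: DLLUR -> [(0, 0), (0, -1), (-1, -1), (-2, -1), (-2, 0), (-1, 0)]
Fold 1: move[2]->U => DLUUR VALID
Fold 2: move[3]->R => DLURR INVALID (collision), skipped
Fold 3: move[1]->D => DDUUR INVALID (collision), skipped
Fold 4: move[3]->D => DLUDR INVALID (collision), skipped
Fold 5: move[0]->R => RLUUR INVALID (collision), skipped

Answer: VXXXX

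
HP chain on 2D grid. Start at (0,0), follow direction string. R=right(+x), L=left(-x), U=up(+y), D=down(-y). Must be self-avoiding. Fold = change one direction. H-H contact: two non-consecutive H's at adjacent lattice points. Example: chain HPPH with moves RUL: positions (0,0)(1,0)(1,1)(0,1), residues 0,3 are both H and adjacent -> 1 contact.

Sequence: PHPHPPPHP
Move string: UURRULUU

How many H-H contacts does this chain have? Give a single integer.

Answer: 0

Derivation:
Positions: [(0, 0), (0, 1), (0, 2), (1, 2), (2, 2), (2, 3), (1, 3), (1, 4), (1, 5)]
No H-H contacts found.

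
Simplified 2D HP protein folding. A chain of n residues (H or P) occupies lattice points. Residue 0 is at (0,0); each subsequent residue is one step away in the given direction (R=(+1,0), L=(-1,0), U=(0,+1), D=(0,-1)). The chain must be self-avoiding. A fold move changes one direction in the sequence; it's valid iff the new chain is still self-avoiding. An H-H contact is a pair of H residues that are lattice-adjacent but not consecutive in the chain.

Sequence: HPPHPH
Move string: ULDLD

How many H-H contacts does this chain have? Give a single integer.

Answer: 1

Derivation:
Positions: [(0, 0), (0, 1), (-1, 1), (-1, 0), (-2, 0), (-2, -1)]
H-H contact: residue 0 @(0,0) - residue 3 @(-1, 0)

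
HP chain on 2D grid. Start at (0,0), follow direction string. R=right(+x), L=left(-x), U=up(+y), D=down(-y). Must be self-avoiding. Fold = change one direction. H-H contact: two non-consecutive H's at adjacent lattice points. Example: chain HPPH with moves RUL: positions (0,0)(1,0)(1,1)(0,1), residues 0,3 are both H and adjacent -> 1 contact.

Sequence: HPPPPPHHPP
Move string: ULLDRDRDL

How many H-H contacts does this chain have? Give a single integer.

Positions: [(0, 0), (0, 1), (-1, 1), (-2, 1), (-2, 0), (-1, 0), (-1, -1), (0, -1), (0, -2), (-1, -2)]
H-H contact: residue 0 @(0,0) - residue 7 @(0, -1)

Answer: 1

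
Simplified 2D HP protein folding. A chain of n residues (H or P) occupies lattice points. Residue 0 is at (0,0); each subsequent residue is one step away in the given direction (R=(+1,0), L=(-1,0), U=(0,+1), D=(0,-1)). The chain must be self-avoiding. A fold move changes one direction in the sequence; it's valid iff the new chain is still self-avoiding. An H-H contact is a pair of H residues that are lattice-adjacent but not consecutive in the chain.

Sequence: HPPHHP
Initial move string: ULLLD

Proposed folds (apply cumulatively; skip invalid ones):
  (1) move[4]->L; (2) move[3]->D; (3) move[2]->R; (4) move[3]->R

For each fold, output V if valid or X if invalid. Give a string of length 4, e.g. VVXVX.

Answer: VVXX

Derivation:
Initial: ULLLD -> [(0, 0), (0, 1), (-1, 1), (-2, 1), (-3, 1), (-3, 0)]
Fold 1: move[4]->L => ULLLL VALID
Fold 2: move[3]->D => ULLDL VALID
Fold 3: move[2]->R => ULRDL INVALID (collision), skipped
Fold 4: move[3]->R => ULLRL INVALID (collision), skipped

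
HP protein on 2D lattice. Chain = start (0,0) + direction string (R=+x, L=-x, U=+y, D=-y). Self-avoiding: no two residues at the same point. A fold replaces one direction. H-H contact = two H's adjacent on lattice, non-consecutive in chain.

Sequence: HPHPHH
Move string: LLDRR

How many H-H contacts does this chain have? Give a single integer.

Positions: [(0, 0), (-1, 0), (-2, 0), (-2, -1), (-1, -1), (0, -1)]
H-H contact: residue 0 @(0,0) - residue 5 @(0, -1)

Answer: 1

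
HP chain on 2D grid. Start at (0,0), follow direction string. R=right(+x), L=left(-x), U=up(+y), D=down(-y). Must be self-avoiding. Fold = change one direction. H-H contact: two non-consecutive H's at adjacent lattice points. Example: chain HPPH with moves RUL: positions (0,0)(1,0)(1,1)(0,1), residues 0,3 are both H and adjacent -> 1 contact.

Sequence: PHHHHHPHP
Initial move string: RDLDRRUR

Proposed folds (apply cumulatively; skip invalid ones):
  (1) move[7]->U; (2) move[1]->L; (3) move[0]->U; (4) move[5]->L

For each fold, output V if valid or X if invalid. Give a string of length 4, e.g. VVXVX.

Answer: VXXX

Derivation:
Initial: RDLDRRUR -> [(0, 0), (1, 0), (1, -1), (0, -1), (0, -2), (1, -2), (2, -2), (2, -1), (3, -1)]
Fold 1: move[7]->U => RDLDRRUU VALID
Fold 2: move[1]->L => RLLDRRUU INVALID (collision), skipped
Fold 3: move[0]->U => UDLDRRUU INVALID (collision), skipped
Fold 4: move[5]->L => RDLDRLUU INVALID (collision), skipped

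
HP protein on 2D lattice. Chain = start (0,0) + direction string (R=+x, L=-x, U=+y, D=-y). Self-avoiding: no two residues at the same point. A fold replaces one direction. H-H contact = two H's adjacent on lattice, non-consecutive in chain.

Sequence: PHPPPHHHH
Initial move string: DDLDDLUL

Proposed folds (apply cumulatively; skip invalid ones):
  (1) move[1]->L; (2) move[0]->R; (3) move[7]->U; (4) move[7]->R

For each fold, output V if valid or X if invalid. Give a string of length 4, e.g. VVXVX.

Answer: VXVX

Derivation:
Initial: DDLDDLUL -> [(0, 0), (0, -1), (0, -2), (-1, -2), (-1, -3), (-1, -4), (-2, -4), (-2, -3), (-3, -3)]
Fold 1: move[1]->L => DLLDDLUL VALID
Fold 2: move[0]->R => RLLDDLUL INVALID (collision), skipped
Fold 3: move[7]->U => DLLDDLUU VALID
Fold 4: move[7]->R => DLLDDLUR INVALID (collision), skipped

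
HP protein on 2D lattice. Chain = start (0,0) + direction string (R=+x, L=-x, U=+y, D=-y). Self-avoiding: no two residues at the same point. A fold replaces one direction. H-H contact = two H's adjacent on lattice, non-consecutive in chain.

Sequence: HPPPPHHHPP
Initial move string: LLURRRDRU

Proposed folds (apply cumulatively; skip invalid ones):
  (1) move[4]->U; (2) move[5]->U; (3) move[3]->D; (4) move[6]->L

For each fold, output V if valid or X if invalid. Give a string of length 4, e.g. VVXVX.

Answer: VXXX

Derivation:
Initial: LLURRRDRU -> [(0, 0), (-1, 0), (-2, 0), (-2, 1), (-1, 1), (0, 1), (1, 1), (1, 0), (2, 0), (2, 1)]
Fold 1: move[4]->U => LLURURDRU VALID
Fold 2: move[5]->U => LLURUUDRU INVALID (collision), skipped
Fold 3: move[3]->D => LLUDURDRU INVALID (collision), skipped
Fold 4: move[6]->L => LLURURLRU INVALID (collision), skipped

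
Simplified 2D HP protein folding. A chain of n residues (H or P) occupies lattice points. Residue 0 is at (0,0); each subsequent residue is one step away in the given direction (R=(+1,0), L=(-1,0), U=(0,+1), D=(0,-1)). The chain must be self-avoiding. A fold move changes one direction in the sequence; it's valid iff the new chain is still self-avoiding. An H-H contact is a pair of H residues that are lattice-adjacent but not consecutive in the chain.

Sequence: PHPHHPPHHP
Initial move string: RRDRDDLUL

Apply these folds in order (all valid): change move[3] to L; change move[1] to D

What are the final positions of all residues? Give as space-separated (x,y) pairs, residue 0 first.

Initial moves: RRDRDDLUL
Fold: move[3]->L => RRDLDDLUL (positions: [(0, 0), (1, 0), (2, 0), (2, -1), (1, -1), (1, -2), (1, -3), (0, -3), (0, -2), (-1, -2)])
Fold: move[1]->D => RDDLDDLUL (positions: [(0, 0), (1, 0), (1, -1), (1, -2), (0, -2), (0, -3), (0, -4), (-1, -4), (-1, -3), (-2, -3)])

Answer: (0,0) (1,0) (1,-1) (1,-2) (0,-2) (0,-3) (0,-4) (-1,-4) (-1,-3) (-2,-3)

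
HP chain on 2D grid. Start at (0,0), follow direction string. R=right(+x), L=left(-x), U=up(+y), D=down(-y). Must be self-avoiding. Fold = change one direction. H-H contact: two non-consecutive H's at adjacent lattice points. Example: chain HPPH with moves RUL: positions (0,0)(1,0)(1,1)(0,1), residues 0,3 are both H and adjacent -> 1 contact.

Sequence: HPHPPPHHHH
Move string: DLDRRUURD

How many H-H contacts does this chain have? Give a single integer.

Positions: [(0, 0), (0, -1), (-1, -1), (-1, -2), (0, -2), (1, -2), (1, -1), (1, 0), (2, 0), (2, -1)]
H-H contact: residue 0 @(0,0) - residue 7 @(1, 0)
H-H contact: residue 6 @(1,-1) - residue 9 @(2, -1)

Answer: 2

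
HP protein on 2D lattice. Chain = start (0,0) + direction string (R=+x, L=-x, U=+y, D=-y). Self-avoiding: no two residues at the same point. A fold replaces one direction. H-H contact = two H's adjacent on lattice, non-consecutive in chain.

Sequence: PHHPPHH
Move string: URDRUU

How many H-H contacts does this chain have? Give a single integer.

Answer: 1

Derivation:
Positions: [(0, 0), (0, 1), (1, 1), (1, 0), (2, 0), (2, 1), (2, 2)]
H-H contact: residue 2 @(1,1) - residue 5 @(2, 1)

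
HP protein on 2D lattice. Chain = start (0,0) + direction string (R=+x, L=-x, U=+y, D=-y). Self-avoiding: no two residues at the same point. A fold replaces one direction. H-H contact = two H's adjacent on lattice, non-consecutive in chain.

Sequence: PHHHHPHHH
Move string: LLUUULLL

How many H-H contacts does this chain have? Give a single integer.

Answer: 0

Derivation:
Positions: [(0, 0), (-1, 0), (-2, 0), (-2, 1), (-2, 2), (-2, 3), (-3, 3), (-4, 3), (-5, 3)]
No H-H contacts found.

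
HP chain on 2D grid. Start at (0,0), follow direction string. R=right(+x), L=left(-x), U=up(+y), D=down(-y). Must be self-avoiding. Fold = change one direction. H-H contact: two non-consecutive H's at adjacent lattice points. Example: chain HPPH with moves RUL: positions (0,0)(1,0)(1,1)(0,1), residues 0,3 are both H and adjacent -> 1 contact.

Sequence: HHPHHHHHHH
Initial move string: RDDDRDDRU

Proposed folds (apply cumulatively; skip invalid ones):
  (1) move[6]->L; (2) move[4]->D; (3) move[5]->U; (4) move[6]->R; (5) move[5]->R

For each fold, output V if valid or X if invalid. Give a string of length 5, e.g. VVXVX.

Initial: RDDDRDDRU -> [(0, 0), (1, 0), (1, -1), (1, -2), (1, -3), (2, -3), (2, -4), (2, -5), (3, -5), (3, -4)]
Fold 1: move[6]->L => RDDDRDLRU INVALID (collision), skipped
Fold 2: move[4]->D => RDDDDDDRU VALID
Fold 3: move[5]->U => RDDDDUDRU INVALID (collision), skipped
Fold 4: move[6]->R => RDDDDDRRU VALID
Fold 5: move[5]->R => RDDDDRRRU VALID

Answer: XVXVV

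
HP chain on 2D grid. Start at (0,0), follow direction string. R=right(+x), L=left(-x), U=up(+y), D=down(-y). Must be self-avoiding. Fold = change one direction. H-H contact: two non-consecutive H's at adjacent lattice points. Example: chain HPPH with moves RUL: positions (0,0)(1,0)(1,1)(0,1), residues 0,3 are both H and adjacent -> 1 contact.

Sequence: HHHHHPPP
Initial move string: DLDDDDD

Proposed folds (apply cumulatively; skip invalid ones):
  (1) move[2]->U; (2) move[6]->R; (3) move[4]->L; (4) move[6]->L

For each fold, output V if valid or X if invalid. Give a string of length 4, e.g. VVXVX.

Answer: XVVV

Derivation:
Initial: DLDDDDD -> [(0, 0), (0, -1), (-1, -1), (-1, -2), (-1, -3), (-1, -4), (-1, -5), (-1, -6)]
Fold 1: move[2]->U => DLUDDDD INVALID (collision), skipped
Fold 2: move[6]->R => DLDDDDR VALID
Fold 3: move[4]->L => DLDDLDR VALID
Fold 4: move[6]->L => DLDDLDL VALID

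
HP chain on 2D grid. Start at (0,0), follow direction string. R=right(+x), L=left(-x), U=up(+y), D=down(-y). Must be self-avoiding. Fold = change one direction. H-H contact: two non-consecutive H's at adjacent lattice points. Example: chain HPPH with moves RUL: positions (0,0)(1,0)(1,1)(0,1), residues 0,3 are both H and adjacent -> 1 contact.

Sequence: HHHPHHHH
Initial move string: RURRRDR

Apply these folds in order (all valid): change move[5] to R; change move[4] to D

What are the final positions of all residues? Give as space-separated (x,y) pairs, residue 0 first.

Answer: (0,0) (1,0) (1,1) (2,1) (3,1) (3,0) (4,0) (5,0)

Derivation:
Initial moves: RURRRDR
Fold: move[5]->R => RURRRRR (positions: [(0, 0), (1, 0), (1, 1), (2, 1), (3, 1), (4, 1), (5, 1), (6, 1)])
Fold: move[4]->D => RURRDRR (positions: [(0, 0), (1, 0), (1, 1), (2, 1), (3, 1), (3, 0), (4, 0), (5, 0)])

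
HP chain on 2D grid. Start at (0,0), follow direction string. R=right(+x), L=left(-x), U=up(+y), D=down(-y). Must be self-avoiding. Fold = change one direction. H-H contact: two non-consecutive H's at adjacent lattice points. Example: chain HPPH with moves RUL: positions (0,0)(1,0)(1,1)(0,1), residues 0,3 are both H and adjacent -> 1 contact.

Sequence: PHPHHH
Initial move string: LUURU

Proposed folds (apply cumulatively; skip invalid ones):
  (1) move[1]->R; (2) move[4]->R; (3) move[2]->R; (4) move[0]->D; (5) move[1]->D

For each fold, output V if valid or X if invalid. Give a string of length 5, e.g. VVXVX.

Initial: LUURU -> [(0, 0), (-1, 0), (-1, 1), (-1, 2), (0, 2), (0, 3)]
Fold 1: move[1]->R => LRURU INVALID (collision), skipped
Fold 2: move[4]->R => LUURR VALID
Fold 3: move[2]->R => LURRR VALID
Fold 4: move[0]->D => DURRR INVALID (collision), skipped
Fold 5: move[1]->D => LDRRR VALID

Answer: XVVXV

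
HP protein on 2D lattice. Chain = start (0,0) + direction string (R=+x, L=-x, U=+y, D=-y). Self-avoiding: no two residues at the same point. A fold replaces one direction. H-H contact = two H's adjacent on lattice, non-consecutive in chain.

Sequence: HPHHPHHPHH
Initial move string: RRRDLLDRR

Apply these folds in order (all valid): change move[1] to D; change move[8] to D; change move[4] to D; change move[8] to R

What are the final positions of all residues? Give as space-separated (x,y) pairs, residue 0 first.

Answer: (0,0) (1,0) (1,-1) (2,-1) (2,-2) (2,-3) (1,-3) (1,-4) (2,-4) (3,-4)

Derivation:
Initial moves: RRRDLLDRR
Fold: move[1]->D => RDRDLLDRR (positions: [(0, 0), (1, 0), (1, -1), (2, -1), (2, -2), (1, -2), (0, -2), (0, -3), (1, -3), (2, -3)])
Fold: move[8]->D => RDRDLLDRD (positions: [(0, 0), (1, 0), (1, -1), (2, -1), (2, -2), (1, -2), (0, -2), (0, -3), (1, -3), (1, -4)])
Fold: move[4]->D => RDRDDLDRD (positions: [(0, 0), (1, 0), (1, -1), (2, -1), (2, -2), (2, -3), (1, -3), (1, -4), (2, -4), (2, -5)])
Fold: move[8]->R => RDRDDLDRR (positions: [(0, 0), (1, 0), (1, -1), (2, -1), (2, -2), (2, -3), (1, -3), (1, -4), (2, -4), (3, -4)])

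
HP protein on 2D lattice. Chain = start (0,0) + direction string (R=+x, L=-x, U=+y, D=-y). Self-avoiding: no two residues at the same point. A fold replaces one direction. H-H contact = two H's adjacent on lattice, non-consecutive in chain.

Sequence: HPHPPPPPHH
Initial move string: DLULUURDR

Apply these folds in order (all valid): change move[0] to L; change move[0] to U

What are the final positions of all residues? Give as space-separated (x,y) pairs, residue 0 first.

Initial moves: DLULUURDR
Fold: move[0]->L => LLULUURDR (positions: [(0, 0), (-1, 0), (-2, 0), (-2, 1), (-3, 1), (-3, 2), (-3, 3), (-2, 3), (-2, 2), (-1, 2)])
Fold: move[0]->U => ULULUURDR (positions: [(0, 0), (0, 1), (-1, 1), (-1, 2), (-2, 2), (-2, 3), (-2, 4), (-1, 4), (-1, 3), (0, 3)])

Answer: (0,0) (0,1) (-1,1) (-1,2) (-2,2) (-2,3) (-2,4) (-1,4) (-1,3) (0,3)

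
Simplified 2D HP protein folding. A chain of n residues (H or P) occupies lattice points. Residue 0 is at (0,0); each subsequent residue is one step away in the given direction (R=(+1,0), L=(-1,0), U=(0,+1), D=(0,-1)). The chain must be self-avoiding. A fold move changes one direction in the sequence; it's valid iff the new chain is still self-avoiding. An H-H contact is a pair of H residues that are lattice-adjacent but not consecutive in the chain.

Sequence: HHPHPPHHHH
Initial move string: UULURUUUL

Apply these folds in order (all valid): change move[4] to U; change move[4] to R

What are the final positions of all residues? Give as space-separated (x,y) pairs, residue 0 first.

Initial moves: UULURUUUL
Fold: move[4]->U => UULUUUUUL (positions: [(0, 0), (0, 1), (0, 2), (-1, 2), (-1, 3), (-1, 4), (-1, 5), (-1, 6), (-1, 7), (-2, 7)])
Fold: move[4]->R => UULURUUUL (positions: [(0, 0), (0, 1), (0, 2), (-1, 2), (-1, 3), (0, 3), (0, 4), (0, 5), (0, 6), (-1, 6)])

Answer: (0,0) (0,1) (0,2) (-1,2) (-1,3) (0,3) (0,4) (0,5) (0,6) (-1,6)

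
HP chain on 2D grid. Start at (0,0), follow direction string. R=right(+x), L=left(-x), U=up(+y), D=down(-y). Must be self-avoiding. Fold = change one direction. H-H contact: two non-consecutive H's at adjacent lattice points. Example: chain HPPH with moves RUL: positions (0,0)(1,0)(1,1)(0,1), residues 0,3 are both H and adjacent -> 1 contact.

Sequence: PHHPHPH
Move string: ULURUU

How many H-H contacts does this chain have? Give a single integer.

Answer: 1

Derivation:
Positions: [(0, 0), (0, 1), (-1, 1), (-1, 2), (0, 2), (0, 3), (0, 4)]
H-H contact: residue 1 @(0,1) - residue 4 @(0, 2)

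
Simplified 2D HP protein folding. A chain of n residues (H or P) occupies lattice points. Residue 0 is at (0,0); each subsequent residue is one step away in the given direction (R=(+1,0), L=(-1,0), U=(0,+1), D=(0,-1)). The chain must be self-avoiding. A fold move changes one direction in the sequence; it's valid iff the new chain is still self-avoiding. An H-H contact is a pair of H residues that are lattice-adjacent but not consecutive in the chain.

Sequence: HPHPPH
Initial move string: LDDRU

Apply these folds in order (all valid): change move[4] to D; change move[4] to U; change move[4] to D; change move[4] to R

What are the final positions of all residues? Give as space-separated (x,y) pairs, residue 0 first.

Initial moves: LDDRU
Fold: move[4]->D => LDDRD (positions: [(0, 0), (-1, 0), (-1, -1), (-1, -2), (0, -2), (0, -3)])
Fold: move[4]->U => LDDRU (positions: [(0, 0), (-1, 0), (-1, -1), (-1, -2), (0, -2), (0, -1)])
Fold: move[4]->D => LDDRD (positions: [(0, 0), (-1, 0), (-1, -1), (-1, -2), (0, -2), (0, -3)])
Fold: move[4]->R => LDDRR (positions: [(0, 0), (-1, 0), (-1, -1), (-1, -2), (0, -2), (1, -2)])

Answer: (0,0) (-1,0) (-1,-1) (-1,-2) (0,-2) (1,-2)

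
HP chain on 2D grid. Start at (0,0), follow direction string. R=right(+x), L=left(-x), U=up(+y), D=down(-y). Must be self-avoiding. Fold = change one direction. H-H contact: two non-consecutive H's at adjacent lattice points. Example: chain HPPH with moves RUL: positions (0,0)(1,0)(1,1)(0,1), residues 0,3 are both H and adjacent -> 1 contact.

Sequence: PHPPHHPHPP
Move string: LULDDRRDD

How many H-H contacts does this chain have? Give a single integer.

Answer: 1

Derivation:
Positions: [(0, 0), (-1, 0), (-1, 1), (-2, 1), (-2, 0), (-2, -1), (-1, -1), (0, -1), (0, -2), (0, -3)]
H-H contact: residue 1 @(-1,0) - residue 4 @(-2, 0)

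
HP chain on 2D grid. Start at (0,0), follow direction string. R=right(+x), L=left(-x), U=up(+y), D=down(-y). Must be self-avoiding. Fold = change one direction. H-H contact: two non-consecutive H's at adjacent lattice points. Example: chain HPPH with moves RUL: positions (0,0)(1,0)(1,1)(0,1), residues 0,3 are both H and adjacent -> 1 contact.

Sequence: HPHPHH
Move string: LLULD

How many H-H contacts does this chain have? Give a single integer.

Positions: [(0, 0), (-1, 0), (-2, 0), (-2, 1), (-3, 1), (-3, 0)]
H-H contact: residue 2 @(-2,0) - residue 5 @(-3, 0)

Answer: 1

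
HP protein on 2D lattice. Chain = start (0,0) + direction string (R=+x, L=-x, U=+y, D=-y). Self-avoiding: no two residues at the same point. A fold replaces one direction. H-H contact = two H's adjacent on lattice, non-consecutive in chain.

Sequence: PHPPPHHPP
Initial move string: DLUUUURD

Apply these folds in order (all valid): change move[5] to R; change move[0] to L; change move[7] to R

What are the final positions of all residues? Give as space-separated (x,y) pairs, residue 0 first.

Answer: (0,0) (-1,0) (-2,0) (-2,1) (-2,2) (-2,3) (-1,3) (0,3) (1,3)

Derivation:
Initial moves: DLUUUURD
Fold: move[5]->R => DLUUURRD (positions: [(0, 0), (0, -1), (-1, -1), (-1, 0), (-1, 1), (-1, 2), (0, 2), (1, 2), (1, 1)])
Fold: move[0]->L => LLUUURRD (positions: [(0, 0), (-1, 0), (-2, 0), (-2, 1), (-2, 2), (-2, 3), (-1, 3), (0, 3), (0, 2)])
Fold: move[7]->R => LLUUURRR (positions: [(0, 0), (-1, 0), (-2, 0), (-2, 1), (-2, 2), (-2, 3), (-1, 3), (0, 3), (1, 3)])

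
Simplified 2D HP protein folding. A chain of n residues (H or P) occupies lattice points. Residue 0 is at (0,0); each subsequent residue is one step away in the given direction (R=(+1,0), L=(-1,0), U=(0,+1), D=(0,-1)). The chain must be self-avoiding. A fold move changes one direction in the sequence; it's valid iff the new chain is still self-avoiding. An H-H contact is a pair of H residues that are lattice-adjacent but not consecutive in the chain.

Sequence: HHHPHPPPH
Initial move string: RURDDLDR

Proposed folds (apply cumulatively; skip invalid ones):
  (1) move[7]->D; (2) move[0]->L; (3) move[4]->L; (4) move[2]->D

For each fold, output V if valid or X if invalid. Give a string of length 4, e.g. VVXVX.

Initial: RURDDLDR -> [(0, 0), (1, 0), (1, 1), (2, 1), (2, 0), (2, -1), (1, -1), (1, -2), (2, -2)]
Fold 1: move[7]->D => RURDDLDD VALID
Fold 2: move[0]->L => LURDDLDD INVALID (collision), skipped
Fold 3: move[4]->L => RURDLLDD INVALID (collision), skipped
Fold 4: move[2]->D => RUDDDLDD INVALID (collision), skipped

Answer: VXXX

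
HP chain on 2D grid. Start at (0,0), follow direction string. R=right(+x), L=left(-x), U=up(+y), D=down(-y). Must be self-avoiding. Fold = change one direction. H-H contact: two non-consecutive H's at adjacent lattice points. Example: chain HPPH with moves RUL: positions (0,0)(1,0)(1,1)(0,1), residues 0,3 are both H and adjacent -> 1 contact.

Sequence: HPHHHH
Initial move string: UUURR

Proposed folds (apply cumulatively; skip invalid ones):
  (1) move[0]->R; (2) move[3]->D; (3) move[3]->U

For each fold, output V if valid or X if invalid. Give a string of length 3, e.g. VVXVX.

Answer: VXV

Derivation:
Initial: UUURR -> [(0, 0), (0, 1), (0, 2), (0, 3), (1, 3), (2, 3)]
Fold 1: move[0]->R => RUURR VALID
Fold 2: move[3]->D => RUUDR INVALID (collision), skipped
Fold 3: move[3]->U => RUUUR VALID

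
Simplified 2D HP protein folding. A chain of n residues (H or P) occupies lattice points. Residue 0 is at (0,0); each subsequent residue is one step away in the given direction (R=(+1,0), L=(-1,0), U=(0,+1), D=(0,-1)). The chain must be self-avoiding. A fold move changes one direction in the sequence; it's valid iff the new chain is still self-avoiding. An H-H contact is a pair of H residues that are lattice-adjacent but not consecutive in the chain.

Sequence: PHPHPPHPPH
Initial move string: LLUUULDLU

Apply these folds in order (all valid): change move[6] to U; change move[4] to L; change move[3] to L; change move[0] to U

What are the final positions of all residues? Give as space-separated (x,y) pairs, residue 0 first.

Answer: (0,0) (0,1) (-1,1) (-1,2) (-2,2) (-3,2) (-4,2) (-4,3) (-5,3) (-5,4)

Derivation:
Initial moves: LLUUULDLU
Fold: move[6]->U => LLUUULULU (positions: [(0, 0), (-1, 0), (-2, 0), (-2, 1), (-2, 2), (-2, 3), (-3, 3), (-3, 4), (-4, 4), (-4, 5)])
Fold: move[4]->L => LLUULLULU (positions: [(0, 0), (-1, 0), (-2, 0), (-2, 1), (-2, 2), (-3, 2), (-4, 2), (-4, 3), (-5, 3), (-5, 4)])
Fold: move[3]->L => LLULLLULU (positions: [(0, 0), (-1, 0), (-2, 0), (-2, 1), (-3, 1), (-4, 1), (-5, 1), (-5, 2), (-6, 2), (-6, 3)])
Fold: move[0]->U => ULULLLULU (positions: [(0, 0), (0, 1), (-1, 1), (-1, 2), (-2, 2), (-3, 2), (-4, 2), (-4, 3), (-5, 3), (-5, 4)])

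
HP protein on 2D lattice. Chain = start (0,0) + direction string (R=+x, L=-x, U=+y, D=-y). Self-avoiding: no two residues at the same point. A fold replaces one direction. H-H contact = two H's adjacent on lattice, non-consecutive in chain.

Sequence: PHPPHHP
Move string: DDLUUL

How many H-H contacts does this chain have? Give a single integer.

Answer: 1

Derivation:
Positions: [(0, 0), (0, -1), (0, -2), (-1, -2), (-1, -1), (-1, 0), (-2, 0)]
H-H contact: residue 1 @(0,-1) - residue 4 @(-1, -1)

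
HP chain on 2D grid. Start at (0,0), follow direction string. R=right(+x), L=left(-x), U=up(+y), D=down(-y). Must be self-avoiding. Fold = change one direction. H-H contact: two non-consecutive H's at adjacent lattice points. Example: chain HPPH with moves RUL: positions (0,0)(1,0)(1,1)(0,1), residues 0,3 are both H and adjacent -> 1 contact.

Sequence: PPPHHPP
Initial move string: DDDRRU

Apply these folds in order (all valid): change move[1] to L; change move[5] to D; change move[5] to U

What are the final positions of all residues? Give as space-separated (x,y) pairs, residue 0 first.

Answer: (0,0) (0,-1) (-1,-1) (-1,-2) (0,-2) (1,-2) (1,-1)

Derivation:
Initial moves: DDDRRU
Fold: move[1]->L => DLDRRU (positions: [(0, 0), (0, -1), (-1, -1), (-1, -2), (0, -2), (1, -2), (1, -1)])
Fold: move[5]->D => DLDRRD (positions: [(0, 0), (0, -1), (-1, -1), (-1, -2), (0, -2), (1, -2), (1, -3)])
Fold: move[5]->U => DLDRRU (positions: [(0, 0), (0, -1), (-1, -1), (-1, -2), (0, -2), (1, -2), (1, -1)])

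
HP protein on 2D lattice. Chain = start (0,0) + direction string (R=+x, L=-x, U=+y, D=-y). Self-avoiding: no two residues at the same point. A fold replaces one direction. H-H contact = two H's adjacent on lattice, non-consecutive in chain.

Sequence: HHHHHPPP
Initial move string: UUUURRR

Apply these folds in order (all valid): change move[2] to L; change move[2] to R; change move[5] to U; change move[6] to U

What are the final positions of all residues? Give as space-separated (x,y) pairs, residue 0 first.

Initial moves: UUUURRR
Fold: move[2]->L => UULURRR (positions: [(0, 0), (0, 1), (0, 2), (-1, 2), (-1, 3), (0, 3), (1, 3), (2, 3)])
Fold: move[2]->R => UURURRR (positions: [(0, 0), (0, 1), (0, 2), (1, 2), (1, 3), (2, 3), (3, 3), (4, 3)])
Fold: move[5]->U => UURURUR (positions: [(0, 0), (0, 1), (0, 2), (1, 2), (1, 3), (2, 3), (2, 4), (3, 4)])
Fold: move[6]->U => UURURUU (positions: [(0, 0), (0, 1), (0, 2), (1, 2), (1, 3), (2, 3), (2, 4), (2, 5)])

Answer: (0,0) (0,1) (0,2) (1,2) (1,3) (2,3) (2,4) (2,5)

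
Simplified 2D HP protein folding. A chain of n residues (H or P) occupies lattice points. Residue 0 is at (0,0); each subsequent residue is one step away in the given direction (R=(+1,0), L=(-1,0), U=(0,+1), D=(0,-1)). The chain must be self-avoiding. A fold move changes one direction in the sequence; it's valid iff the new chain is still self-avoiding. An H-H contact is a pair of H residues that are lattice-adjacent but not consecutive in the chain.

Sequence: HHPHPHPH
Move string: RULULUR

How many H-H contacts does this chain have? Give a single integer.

Positions: [(0, 0), (1, 0), (1, 1), (0, 1), (0, 2), (-1, 2), (-1, 3), (0, 3)]
H-H contact: residue 0 @(0,0) - residue 3 @(0, 1)

Answer: 1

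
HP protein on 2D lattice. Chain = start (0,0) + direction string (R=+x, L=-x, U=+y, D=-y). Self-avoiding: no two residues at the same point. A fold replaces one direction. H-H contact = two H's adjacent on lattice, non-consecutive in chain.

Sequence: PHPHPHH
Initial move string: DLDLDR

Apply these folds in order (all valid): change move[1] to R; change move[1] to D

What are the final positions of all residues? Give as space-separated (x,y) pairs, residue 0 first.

Initial moves: DLDLDR
Fold: move[1]->R => DRDLDR (positions: [(0, 0), (0, -1), (1, -1), (1, -2), (0, -2), (0, -3), (1, -3)])
Fold: move[1]->D => DDDLDR (positions: [(0, 0), (0, -1), (0, -2), (0, -3), (-1, -3), (-1, -4), (0, -4)])

Answer: (0,0) (0,-1) (0,-2) (0,-3) (-1,-3) (-1,-4) (0,-4)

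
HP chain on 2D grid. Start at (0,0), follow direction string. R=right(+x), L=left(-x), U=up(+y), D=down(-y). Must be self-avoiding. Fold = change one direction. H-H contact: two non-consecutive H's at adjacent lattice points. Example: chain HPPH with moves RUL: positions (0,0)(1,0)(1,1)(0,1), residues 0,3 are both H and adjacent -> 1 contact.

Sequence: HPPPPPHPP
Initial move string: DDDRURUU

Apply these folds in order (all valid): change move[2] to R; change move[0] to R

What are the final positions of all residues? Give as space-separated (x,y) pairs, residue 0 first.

Answer: (0,0) (1,0) (1,-1) (2,-1) (3,-1) (3,0) (4,0) (4,1) (4,2)

Derivation:
Initial moves: DDDRURUU
Fold: move[2]->R => DDRRURUU (positions: [(0, 0), (0, -1), (0, -2), (1, -2), (2, -2), (2, -1), (3, -1), (3, 0), (3, 1)])
Fold: move[0]->R => RDRRURUU (positions: [(0, 0), (1, 0), (1, -1), (2, -1), (3, -1), (3, 0), (4, 0), (4, 1), (4, 2)])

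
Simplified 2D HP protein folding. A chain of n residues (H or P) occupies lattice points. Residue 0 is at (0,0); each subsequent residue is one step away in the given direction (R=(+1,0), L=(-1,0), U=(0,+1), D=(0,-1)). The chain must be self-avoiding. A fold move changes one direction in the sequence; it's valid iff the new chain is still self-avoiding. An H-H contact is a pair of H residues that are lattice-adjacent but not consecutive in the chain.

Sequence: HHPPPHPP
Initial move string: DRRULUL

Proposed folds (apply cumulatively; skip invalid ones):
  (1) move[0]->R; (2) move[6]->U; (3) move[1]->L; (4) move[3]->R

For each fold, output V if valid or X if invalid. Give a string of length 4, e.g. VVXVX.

Answer: VVXX

Derivation:
Initial: DRRULUL -> [(0, 0), (0, -1), (1, -1), (2, -1), (2, 0), (1, 0), (1, 1), (0, 1)]
Fold 1: move[0]->R => RRRULUL VALID
Fold 2: move[6]->U => RRRULUU VALID
Fold 3: move[1]->L => RLRULUU INVALID (collision), skipped
Fold 4: move[3]->R => RRRRLUU INVALID (collision), skipped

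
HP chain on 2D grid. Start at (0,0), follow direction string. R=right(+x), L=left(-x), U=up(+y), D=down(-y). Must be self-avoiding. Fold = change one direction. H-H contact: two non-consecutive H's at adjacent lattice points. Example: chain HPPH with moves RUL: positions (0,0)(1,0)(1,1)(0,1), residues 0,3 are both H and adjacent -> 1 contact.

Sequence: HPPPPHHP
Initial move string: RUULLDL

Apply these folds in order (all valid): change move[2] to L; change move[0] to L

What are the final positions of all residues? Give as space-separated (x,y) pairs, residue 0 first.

Initial moves: RUULLDL
Fold: move[2]->L => RULLLDL (positions: [(0, 0), (1, 0), (1, 1), (0, 1), (-1, 1), (-2, 1), (-2, 0), (-3, 0)])
Fold: move[0]->L => LULLLDL (positions: [(0, 0), (-1, 0), (-1, 1), (-2, 1), (-3, 1), (-4, 1), (-4, 0), (-5, 0)])

Answer: (0,0) (-1,0) (-1,1) (-2,1) (-3,1) (-4,1) (-4,0) (-5,0)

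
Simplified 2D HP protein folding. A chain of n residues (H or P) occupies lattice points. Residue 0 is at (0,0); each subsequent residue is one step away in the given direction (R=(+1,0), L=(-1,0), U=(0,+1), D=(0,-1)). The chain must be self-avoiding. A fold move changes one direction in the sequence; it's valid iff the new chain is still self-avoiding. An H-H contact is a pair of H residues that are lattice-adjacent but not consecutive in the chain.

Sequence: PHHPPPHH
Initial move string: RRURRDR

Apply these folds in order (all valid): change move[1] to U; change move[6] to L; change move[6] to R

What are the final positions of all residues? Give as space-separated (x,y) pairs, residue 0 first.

Initial moves: RRURRDR
Fold: move[1]->U => RUURRDR (positions: [(0, 0), (1, 0), (1, 1), (1, 2), (2, 2), (3, 2), (3, 1), (4, 1)])
Fold: move[6]->L => RUURRDL (positions: [(0, 0), (1, 0), (1, 1), (1, 2), (2, 2), (3, 2), (3, 1), (2, 1)])
Fold: move[6]->R => RUURRDR (positions: [(0, 0), (1, 0), (1, 1), (1, 2), (2, 2), (3, 2), (3, 1), (4, 1)])

Answer: (0,0) (1,0) (1,1) (1,2) (2,2) (3,2) (3,1) (4,1)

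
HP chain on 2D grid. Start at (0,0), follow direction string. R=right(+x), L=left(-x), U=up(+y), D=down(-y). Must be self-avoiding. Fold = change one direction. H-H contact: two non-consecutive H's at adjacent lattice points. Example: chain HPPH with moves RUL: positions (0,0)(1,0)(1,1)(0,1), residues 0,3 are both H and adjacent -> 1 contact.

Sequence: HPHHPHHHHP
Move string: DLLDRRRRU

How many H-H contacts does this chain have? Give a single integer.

Positions: [(0, 0), (0, -1), (-1, -1), (-2, -1), (-2, -2), (-1, -2), (0, -2), (1, -2), (2, -2), (2, -1)]
H-H contact: residue 2 @(-1,-1) - residue 5 @(-1, -2)

Answer: 1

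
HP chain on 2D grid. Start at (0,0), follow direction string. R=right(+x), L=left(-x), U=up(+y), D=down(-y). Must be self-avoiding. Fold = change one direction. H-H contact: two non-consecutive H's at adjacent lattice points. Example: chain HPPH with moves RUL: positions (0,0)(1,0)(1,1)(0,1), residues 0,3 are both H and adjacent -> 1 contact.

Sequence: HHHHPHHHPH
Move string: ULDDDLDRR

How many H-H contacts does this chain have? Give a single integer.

Positions: [(0, 0), (0, 1), (-1, 1), (-1, 0), (-1, -1), (-1, -2), (-2, -2), (-2, -3), (-1, -3), (0, -3)]
H-H contact: residue 0 @(0,0) - residue 3 @(-1, 0)

Answer: 1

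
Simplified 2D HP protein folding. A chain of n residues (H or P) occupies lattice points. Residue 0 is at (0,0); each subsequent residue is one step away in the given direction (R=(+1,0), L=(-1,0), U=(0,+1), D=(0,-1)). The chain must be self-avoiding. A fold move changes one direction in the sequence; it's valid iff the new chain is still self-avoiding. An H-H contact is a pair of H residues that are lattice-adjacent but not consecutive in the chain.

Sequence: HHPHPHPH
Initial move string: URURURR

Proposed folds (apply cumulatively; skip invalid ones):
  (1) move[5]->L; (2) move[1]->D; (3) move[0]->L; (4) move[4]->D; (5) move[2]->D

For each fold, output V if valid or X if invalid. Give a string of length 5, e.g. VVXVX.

Initial: URURURR -> [(0, 0), (0, 1), (1, 1), (1, 2), (2, 2), (2, 3), (3, 3), (4, 3)]
Fold 1: move[5]->L => URURULR INVALID (collision), skipped
Fold 2: move[1]->D => UDURURR INVALID (collision), skipped
Fold 3: move[0]->L => LRURURR INVALID (collision), skipped
Fold 4: move[4]->D => URURDRR VALID
Fold 5: move[2]->D => URDRDRR VALID

Answer: XXXVV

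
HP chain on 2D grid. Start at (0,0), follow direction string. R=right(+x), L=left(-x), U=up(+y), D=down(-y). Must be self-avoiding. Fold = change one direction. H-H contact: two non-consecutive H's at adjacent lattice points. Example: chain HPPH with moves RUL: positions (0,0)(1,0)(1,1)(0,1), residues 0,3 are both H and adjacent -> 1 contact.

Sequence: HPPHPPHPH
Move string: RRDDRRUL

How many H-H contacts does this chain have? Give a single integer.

Answer: 1

Derivation:
Positions: [(0, 0), (1, 0), (2, 0), (2, -1), (2, -2), (3, -2), (4, -2), (4, -1), (3, -1)]
H-H contact: residue 3 @(2,-1) - residue 8 @(3, -1)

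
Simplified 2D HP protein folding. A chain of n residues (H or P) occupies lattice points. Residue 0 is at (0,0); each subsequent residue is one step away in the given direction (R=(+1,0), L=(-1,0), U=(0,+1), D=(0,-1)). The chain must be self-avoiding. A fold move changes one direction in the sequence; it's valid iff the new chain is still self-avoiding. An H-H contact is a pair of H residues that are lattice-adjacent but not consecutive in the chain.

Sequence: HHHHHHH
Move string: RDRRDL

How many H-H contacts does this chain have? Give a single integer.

Answer: 1

Derivation:
Positions: [(0, 0), (1, 0), (1, -1), (2, -1), (3, -1), (3, -2), (2, -2)]
H-H contact: residue 3 @(2,-1) - residue 6 @(2, -2)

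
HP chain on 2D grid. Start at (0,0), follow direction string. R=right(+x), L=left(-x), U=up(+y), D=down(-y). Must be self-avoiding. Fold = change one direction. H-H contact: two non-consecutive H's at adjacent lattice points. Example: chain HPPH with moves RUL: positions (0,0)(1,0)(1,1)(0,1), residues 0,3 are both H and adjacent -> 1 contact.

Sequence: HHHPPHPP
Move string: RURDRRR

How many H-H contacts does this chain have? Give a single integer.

Positions: [(0, 0), (1, 0), (1, 1), (2, 1), (2, 0), (3, 0), (4, 0), (5, 0)]
No H-H contacts found.

Answer: 0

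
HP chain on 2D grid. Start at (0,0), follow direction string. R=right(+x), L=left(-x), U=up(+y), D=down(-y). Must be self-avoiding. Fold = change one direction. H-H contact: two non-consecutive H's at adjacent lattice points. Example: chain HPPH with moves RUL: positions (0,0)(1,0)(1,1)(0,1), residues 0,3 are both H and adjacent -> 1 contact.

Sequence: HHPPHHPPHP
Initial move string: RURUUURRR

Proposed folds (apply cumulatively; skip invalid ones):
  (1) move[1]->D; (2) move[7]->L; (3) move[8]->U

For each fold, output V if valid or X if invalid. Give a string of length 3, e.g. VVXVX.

Initial: RURUUURRR -> [(0, 0), (1, 0), (1, 1), (2, 1), (2, 2), (2, 3), (2, 4), (3, 4), (4, 4), (5, 4)]
Fold 1: move[1]->D => RDRUUURRR VALID
Fold 2: move[7]->L => RDRUUURLR INVALID (collision), skipped
Fold 3: move[8]->U => RDRUUURRU VALID

Answer: VXV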